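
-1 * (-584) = 584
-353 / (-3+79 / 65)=22945 / 116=197.80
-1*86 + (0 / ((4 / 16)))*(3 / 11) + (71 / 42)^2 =-146663 / 1764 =-83.14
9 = 9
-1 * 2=-2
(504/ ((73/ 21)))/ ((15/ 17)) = 59976/ 365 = 164.32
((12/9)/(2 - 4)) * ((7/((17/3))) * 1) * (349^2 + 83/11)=-18758516/187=-100312.92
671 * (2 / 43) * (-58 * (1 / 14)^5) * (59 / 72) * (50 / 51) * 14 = -28702025 / 758216592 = -0.04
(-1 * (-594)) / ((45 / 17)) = 1122 / 5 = 224.40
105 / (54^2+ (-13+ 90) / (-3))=315 / 8671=0.04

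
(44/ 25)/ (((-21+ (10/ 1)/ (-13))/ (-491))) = 280852/ 7075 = 39.70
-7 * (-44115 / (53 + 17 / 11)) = 226457 / 40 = 5661.42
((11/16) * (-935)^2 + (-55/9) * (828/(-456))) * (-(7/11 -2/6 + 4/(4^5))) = -129213714785/700416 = -184481.39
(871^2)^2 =575536166881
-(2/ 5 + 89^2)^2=-62748577.96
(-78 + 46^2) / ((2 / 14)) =14266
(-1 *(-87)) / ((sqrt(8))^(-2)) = 696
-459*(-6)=2754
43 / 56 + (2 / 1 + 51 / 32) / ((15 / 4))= 145 / 84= 1.73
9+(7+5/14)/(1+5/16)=14.61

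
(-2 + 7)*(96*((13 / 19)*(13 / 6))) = 13520 / 19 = 711.58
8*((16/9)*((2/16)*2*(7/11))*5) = 1120/99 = 11.31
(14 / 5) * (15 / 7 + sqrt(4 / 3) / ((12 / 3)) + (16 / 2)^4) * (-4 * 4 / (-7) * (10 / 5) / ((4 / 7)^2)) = 98 * sqrt(3) / 15 + 803236 / 5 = 160658.52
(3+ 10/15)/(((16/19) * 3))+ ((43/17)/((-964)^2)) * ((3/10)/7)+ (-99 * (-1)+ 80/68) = 1011477712111/9952760160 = 101.63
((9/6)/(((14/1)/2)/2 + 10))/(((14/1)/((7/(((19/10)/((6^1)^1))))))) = 0.18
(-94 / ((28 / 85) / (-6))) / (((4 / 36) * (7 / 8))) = 862920 / 49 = 17610.61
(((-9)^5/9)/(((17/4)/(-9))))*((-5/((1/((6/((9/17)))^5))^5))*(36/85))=-6723861429727407888969546000000.00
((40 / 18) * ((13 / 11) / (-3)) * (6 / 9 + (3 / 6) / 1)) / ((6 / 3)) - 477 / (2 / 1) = -425917 / 1782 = -239.01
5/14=0.36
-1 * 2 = -2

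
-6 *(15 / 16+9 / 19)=-1287 / 152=-8.47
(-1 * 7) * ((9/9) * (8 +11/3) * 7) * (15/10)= -1715/2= -857.50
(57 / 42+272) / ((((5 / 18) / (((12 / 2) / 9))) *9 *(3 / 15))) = 7654 / 21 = 364.48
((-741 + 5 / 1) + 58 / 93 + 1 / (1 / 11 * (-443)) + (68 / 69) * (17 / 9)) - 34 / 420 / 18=-875812862023 / 1193947020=-733.54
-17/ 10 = -1.70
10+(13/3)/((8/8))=43/3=14.33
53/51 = 1.04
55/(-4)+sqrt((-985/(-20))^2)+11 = 93/2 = 46.50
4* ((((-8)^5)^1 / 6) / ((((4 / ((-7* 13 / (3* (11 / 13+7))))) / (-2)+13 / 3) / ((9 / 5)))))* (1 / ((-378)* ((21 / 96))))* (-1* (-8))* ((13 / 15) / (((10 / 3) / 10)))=18429771776 / 9037875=2039.17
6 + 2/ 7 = 44/ 7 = 6.29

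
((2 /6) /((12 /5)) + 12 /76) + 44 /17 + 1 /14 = 2.96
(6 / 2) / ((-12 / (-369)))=369 / 4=92.25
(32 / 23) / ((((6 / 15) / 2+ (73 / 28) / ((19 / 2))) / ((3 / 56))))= 2280 / 14513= 0.16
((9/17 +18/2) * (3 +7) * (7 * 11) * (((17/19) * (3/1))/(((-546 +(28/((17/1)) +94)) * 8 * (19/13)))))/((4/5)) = -3132675/670016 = -4.68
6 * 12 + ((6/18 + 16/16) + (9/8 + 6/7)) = 12653/168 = 75.32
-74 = -74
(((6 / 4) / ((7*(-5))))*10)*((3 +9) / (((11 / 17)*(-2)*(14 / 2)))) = 306 / 539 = 0.57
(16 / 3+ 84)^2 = 71824 / 9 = 7980.44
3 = 3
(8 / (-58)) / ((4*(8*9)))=-0.00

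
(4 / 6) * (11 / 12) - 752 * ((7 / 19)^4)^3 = 24159108446175035 / 39839668543190898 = 0.61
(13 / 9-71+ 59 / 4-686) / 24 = -26669 / 864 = -30.87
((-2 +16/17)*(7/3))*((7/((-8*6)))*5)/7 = 0.26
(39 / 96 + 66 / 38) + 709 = 432375 / 608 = 711.14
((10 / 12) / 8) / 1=5 / 48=0.10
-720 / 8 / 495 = -2 / 11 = -0.18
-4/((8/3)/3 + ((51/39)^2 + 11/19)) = -57798/45919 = -1.26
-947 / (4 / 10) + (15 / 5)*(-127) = -5497 / 2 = -2748.50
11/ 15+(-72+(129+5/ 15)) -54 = 61/ 15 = 4.07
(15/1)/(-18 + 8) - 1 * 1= -5/2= -2.50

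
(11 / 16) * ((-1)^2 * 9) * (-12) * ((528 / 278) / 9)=-2178 / 139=-15.67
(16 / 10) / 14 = 4 / 35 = 0.11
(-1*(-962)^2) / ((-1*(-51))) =-925444 / 51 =-18145.96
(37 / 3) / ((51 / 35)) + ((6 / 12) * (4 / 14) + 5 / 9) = 9.16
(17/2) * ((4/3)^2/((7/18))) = 272/7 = 38.86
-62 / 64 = -0.97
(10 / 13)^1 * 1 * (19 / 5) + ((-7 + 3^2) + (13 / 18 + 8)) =3193 / 234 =13.65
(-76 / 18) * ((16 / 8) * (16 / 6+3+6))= -2660 / 27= -98.52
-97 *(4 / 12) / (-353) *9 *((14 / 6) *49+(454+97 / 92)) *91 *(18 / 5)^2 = 112360922037 / 202975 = 553570.25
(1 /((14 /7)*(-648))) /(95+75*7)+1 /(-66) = -133931 /8838720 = -0.02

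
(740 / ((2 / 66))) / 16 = 6105 / 4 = 1526.25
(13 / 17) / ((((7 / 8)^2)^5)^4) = 17279963945203906347749491783644479488 / 108235697935453475757604397366808017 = 159.65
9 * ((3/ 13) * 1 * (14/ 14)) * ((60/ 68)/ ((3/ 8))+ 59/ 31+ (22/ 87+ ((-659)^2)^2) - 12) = 77824087216482924/ 198679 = 391707665211.13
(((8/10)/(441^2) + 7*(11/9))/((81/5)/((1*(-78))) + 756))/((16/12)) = 108153097/12738894462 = 0.01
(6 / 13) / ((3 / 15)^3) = 750 / 13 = 57.69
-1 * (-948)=948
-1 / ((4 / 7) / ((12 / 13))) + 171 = 2202 / 13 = 169.38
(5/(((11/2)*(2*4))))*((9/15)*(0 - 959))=-2877/44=-65.39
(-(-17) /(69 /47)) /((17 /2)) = 94 /69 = 1.36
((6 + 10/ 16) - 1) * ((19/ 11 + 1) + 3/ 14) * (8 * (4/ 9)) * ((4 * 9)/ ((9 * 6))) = 3020/ 77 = 39.22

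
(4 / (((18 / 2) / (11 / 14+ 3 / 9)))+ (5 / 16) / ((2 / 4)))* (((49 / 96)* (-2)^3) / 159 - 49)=-22677011 / 412128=-55.02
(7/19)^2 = 49/361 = 0.14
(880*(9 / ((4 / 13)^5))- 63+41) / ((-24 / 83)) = -15254456041 / 1536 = -9931286.49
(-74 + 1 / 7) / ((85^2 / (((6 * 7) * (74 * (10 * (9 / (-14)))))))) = 2065932 / 10115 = 204.24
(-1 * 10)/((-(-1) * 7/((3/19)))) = -30/133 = -0.23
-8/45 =-0.18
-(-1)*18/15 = 6/5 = 1.20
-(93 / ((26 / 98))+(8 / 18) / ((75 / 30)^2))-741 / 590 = -121446379 / 345150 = -351.87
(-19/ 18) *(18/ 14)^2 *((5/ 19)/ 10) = -9/ 196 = -0.05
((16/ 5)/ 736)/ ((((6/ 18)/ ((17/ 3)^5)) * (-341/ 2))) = -1419857/ 3176415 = -0.45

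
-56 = -56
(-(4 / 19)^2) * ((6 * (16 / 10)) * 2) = -1536 / 1805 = -0.85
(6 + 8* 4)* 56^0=38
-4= -4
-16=-16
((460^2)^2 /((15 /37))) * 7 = 2319322208000 /3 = 773107402666.67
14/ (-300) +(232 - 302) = -10507/ 150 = -70.05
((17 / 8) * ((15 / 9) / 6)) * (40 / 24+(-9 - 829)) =-213265 / 432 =-493.67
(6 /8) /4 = 3 /16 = 0.19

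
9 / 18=1 / 2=0.50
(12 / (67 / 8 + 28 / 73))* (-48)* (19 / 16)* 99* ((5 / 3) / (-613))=399456 / 19003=21.02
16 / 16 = 1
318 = 318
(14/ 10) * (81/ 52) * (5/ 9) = 63/ 52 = 1.21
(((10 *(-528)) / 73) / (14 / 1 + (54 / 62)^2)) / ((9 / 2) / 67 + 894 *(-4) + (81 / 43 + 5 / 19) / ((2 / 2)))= 555500130240 / 405085180952101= 0.00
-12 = -12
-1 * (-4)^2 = -16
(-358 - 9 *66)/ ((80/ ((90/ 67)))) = -1071/ 67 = -15.99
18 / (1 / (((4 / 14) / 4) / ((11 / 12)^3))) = 1.67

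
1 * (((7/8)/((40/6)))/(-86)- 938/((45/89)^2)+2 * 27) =-20146156601/5572800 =-3615.09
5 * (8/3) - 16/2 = 16/3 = 5.33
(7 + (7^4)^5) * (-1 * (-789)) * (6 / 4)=94434147163223811468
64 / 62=32 / 31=1.03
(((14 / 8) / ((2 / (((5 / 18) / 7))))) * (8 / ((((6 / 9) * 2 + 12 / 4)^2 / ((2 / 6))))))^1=5 / 1014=0.00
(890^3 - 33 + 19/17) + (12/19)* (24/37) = 8425084142870/11951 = 704968968.53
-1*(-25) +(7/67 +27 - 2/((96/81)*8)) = 445039/8576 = 51.89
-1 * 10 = -10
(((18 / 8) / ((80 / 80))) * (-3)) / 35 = -27 / 140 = -0.19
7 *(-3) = -21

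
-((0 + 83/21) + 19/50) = -4549/1050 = -4.33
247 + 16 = 263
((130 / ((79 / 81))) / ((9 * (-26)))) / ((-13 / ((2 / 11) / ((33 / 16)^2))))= 0.00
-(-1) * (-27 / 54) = -1 / 2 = -0.50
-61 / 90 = -0.68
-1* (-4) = 4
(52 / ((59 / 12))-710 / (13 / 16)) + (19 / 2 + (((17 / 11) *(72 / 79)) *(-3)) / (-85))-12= -5770224051 / 6665230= -865.72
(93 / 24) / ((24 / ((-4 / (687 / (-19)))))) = 589 / 32976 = 0.02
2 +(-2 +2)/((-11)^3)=2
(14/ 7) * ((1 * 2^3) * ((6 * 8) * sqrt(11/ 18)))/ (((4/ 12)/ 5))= 1920 * sqrt(22)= 9005.60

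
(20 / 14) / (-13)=-10 / 91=-0.11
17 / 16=1.06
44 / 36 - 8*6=-46.78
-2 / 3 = -0.67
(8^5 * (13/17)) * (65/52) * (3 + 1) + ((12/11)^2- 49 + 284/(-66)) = 772839371/6171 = 125237.30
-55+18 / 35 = -1907 / 35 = -54.49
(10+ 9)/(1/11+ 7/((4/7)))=836/543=1.54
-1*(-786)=786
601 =601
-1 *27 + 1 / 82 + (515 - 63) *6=220171 / 82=2685.01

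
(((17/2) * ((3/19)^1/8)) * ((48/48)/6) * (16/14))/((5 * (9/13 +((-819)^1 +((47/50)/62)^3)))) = -329190550000/42149915334490033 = -0.00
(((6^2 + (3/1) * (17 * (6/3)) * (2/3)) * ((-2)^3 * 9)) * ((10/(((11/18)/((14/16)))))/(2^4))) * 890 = -5963809.09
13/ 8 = 1.62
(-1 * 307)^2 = 94249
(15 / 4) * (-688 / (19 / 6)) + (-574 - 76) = -27830 / 19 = -1464.74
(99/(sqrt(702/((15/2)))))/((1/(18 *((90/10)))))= 1657.72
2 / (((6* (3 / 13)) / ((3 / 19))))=13 / 57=0.23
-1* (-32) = 32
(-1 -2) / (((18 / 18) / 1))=-3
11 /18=0.61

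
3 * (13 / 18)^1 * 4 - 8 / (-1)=50 / 3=16.67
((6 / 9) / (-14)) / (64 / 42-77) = 1 / 1585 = 0.00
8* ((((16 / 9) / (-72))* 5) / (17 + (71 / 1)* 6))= -80 / 35883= -0.00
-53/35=-1.51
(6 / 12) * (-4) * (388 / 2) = -388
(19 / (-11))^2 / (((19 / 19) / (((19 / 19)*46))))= 16606 / 121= 137.24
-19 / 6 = -3.17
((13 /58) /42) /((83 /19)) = 247 /202188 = 0.00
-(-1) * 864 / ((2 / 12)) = 5184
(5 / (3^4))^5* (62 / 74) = 0.00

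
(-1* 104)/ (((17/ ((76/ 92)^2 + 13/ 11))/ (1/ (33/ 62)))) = -21.43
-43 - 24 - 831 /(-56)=-2921 /56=-52.16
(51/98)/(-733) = -51/71834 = -0.00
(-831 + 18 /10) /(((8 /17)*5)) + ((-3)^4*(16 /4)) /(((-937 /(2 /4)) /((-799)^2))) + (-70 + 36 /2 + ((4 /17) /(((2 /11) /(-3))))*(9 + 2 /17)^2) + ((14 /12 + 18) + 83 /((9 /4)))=-460076925080039 /4143132900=-111045.66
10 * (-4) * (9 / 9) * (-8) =320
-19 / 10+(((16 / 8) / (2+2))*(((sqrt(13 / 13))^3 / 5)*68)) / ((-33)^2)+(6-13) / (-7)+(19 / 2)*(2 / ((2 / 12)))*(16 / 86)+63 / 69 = 228636373 / 10770210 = 21.23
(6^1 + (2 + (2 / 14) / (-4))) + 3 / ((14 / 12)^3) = 13519 / 1372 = 9.85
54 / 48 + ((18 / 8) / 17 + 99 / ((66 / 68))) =14043 / 136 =103.26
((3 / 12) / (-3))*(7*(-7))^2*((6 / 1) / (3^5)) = -2401 / 486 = -4.94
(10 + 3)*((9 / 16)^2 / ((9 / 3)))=351 / 256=1.37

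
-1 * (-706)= 706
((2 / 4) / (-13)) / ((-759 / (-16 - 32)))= -8 / 3289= -0.00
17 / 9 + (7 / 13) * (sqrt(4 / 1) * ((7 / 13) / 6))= 3020 / 1521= 1.99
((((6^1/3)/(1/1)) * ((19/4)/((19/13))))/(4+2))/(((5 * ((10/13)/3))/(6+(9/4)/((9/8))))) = 169/25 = 6.76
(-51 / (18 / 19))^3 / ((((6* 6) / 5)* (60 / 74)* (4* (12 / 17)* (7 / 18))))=-21196209943 / 870912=-24337.95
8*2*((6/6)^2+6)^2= 784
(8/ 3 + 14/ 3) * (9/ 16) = 33/ 8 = 4.12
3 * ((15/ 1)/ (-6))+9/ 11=-147/ 22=-6.68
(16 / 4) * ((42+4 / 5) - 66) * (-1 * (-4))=-1856 / 5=-371.20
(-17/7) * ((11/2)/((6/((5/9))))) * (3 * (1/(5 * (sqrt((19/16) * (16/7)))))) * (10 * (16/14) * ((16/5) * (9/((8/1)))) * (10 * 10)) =-149600 * sqrt(133)/931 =-1853.14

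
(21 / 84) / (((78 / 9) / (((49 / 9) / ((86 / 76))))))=931 / 6708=0.14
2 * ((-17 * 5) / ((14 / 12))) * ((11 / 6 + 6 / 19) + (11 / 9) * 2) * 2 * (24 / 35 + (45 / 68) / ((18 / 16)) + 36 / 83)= -529954856 / 231819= -2286.07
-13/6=-2.17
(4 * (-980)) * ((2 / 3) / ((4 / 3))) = -1960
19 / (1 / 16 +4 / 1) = 4.68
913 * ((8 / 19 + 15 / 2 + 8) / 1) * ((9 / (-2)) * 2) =-4971285 / 38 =-130823.29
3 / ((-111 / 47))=-47 / 37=-1.27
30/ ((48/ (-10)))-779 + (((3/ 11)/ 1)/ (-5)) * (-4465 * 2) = -13119/ 44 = -298.16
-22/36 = -0.61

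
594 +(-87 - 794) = -287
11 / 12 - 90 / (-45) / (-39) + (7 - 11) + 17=721 / 52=13.87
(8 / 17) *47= 376 / 17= 22.12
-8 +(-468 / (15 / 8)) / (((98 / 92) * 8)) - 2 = -9626 / 245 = -39.29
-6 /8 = -3 /4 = -0.75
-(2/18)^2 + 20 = 1619/81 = 19.99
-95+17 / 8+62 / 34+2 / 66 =-408503 / 4488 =-91.02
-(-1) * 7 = 7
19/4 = 4.75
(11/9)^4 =14641/6561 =2.23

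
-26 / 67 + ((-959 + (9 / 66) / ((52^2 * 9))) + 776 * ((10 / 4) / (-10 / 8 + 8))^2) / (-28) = 2445582894919 / 81356026752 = 30.06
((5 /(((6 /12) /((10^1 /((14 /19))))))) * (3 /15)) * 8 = 1520 /7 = 217.14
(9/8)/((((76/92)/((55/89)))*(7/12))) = 34155/23674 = 1.44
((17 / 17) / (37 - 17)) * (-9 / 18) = -1 / 40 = -0.02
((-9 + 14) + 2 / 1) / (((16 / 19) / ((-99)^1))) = -13167 / 16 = -822.94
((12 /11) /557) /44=3 /67397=0.00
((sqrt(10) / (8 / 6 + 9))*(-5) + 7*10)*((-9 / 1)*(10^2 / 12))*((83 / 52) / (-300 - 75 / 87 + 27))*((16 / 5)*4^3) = 323500800 / 51623 - 69321600*sqrt(10) / 1600313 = 6129.62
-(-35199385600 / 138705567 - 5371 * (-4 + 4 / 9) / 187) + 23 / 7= 154.9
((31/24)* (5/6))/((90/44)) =341/648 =0.53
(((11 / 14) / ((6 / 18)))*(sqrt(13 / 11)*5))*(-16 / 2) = -60*sqrt(143) / 7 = -102.50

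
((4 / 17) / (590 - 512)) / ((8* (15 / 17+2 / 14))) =7 / 19032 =0.00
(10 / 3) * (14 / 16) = 35 / 12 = 2.92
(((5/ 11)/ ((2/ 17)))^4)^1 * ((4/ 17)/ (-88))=-3070625/ 5153632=-0.60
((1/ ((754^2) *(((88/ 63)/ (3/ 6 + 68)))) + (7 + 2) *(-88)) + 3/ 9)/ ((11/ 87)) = -237639662107/ 37953344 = -6261.36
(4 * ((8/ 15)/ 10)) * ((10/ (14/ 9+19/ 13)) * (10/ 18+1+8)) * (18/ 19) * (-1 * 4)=-858624/ 33535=-25.60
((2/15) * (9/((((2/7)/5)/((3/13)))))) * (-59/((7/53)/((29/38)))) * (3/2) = -2448441/988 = -2478.18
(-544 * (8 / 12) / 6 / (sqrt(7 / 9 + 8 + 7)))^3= -40247296 * sqrt(142) / 136107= -3523.71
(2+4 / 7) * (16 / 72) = 4 / 7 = 0.57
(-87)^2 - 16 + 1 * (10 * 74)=8293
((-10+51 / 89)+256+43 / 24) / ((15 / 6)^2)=530507 / 13350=39.74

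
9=9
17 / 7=2.43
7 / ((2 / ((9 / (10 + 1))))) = 63 / 22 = 2.86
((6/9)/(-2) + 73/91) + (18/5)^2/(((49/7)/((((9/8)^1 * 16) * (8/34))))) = 964192/116025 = 8.31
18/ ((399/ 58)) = 348/ 133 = 2.62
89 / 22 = 4.05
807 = 807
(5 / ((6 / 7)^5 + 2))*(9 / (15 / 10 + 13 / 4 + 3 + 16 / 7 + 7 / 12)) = 3176523 / 1845994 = 1.72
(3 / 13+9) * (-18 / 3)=-720 / 13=-55.38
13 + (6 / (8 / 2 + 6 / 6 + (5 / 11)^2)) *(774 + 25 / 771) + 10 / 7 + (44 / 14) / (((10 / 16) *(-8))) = 73327438 / 80955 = 905.78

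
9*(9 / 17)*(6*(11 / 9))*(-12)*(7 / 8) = -6237 / 17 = -366.88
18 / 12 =3 / 2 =1.50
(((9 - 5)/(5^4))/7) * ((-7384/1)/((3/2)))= -59072/13125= -4.50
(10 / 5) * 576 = 1152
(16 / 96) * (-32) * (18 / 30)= -16 / 5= -3.20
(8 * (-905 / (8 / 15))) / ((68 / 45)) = -610875 / 68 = -8983.46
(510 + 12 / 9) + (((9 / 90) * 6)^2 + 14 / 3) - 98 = 10459 / 25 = 418.36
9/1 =9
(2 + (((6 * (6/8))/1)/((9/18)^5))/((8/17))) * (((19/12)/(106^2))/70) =209/337080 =0.00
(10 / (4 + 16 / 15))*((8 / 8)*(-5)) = -375 / 38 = -9.87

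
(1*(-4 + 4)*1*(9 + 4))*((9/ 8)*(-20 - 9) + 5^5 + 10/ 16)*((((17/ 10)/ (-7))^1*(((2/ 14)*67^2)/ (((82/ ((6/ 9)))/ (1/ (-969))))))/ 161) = 0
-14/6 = -7/3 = -2.33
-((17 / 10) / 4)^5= -1419857 / 102400000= -0.01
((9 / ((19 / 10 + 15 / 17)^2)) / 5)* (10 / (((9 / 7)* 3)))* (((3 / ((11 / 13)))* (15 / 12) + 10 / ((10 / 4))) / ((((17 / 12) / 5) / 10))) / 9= 441490000 / 22149171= 19.93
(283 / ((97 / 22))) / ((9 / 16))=99616 / 873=114.11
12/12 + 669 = 670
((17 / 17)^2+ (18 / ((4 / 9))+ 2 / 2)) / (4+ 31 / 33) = 2805 / 326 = 8.60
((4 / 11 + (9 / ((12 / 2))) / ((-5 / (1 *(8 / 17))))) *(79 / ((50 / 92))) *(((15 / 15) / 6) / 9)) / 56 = 47242 / 4417875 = 0.01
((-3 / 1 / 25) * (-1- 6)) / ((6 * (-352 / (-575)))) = 161 / 704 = 0.23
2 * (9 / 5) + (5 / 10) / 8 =293 / 80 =3.66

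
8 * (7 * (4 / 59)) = 224 / 59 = 3.80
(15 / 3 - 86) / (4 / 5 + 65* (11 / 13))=-1.45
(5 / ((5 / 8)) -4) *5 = 20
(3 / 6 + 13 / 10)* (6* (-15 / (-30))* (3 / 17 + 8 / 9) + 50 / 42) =4698 / 595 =7.90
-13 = -13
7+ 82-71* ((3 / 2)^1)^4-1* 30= -4807 / 16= -300.44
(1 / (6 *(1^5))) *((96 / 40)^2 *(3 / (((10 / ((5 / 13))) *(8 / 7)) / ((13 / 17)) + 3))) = 504 / 7325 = 0.07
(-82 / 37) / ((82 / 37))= -1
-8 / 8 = -1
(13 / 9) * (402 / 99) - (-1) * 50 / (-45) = 1412 / 297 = 4.75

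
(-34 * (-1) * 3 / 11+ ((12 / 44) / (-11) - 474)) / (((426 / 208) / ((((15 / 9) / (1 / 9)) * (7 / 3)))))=-68231800 / 8591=-7942.24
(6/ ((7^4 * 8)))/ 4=3/ 38416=0.00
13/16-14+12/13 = -2551/208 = -12.26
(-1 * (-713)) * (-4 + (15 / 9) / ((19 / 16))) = -105524 / 57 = -1851.30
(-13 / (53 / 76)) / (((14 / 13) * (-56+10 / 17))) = 54587 / 174741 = 0.31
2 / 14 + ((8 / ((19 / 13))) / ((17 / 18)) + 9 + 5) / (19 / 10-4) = -62971 / 6783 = -9.28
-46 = -46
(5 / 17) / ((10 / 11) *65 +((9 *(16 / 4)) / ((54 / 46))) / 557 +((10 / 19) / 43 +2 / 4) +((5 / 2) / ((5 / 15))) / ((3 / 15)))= 15017277 / 4960775746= 0.00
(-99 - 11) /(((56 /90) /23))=-4066.07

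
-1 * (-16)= 16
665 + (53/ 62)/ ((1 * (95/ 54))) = 1959856/ 2945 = 665.49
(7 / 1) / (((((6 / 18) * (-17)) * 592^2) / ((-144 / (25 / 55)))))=2079 / 1861840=0.00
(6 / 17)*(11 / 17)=66 / 289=0.23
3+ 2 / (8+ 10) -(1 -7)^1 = 82 / 9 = 9.11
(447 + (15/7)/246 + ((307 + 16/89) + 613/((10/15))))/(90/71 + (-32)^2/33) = 100165651575/1932940982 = 51.82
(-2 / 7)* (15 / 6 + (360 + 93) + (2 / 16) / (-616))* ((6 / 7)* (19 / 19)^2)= -6734109 / 60368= -111.55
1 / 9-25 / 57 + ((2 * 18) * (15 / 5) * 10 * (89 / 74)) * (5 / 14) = 20531146 / 44289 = 463.57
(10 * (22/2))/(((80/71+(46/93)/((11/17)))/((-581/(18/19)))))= -35671.16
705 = 705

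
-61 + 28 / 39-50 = -4301 / 39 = -110.28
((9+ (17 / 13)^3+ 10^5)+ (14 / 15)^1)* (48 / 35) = 52734416768 / 384475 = 137159.55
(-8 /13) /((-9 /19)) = 152 /117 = 1.30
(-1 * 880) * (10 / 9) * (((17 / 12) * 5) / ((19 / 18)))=-374000 / 57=-6561.40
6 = 6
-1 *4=-4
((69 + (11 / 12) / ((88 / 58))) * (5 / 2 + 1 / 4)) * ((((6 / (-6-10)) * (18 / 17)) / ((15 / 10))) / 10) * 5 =-110253 / 4352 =-25.33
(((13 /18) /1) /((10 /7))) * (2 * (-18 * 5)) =-91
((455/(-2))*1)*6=-1365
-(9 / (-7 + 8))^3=-729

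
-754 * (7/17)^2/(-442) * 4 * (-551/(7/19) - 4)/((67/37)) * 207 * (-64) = 4178046507264/329171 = 12692632.42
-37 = -37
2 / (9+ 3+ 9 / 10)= 20 / 129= 0.16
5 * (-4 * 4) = -80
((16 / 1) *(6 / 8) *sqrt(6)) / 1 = 12 *sqrt(6) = 29.39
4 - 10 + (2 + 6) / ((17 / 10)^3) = -21478 / 4913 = -4.37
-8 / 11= -0.73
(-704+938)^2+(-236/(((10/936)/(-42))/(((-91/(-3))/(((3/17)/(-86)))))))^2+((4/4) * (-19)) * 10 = 4702261788509554041014/25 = 188090471540382161640.56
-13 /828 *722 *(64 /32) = -4693 /207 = -22.67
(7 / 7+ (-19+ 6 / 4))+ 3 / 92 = -1515 / 92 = -16.47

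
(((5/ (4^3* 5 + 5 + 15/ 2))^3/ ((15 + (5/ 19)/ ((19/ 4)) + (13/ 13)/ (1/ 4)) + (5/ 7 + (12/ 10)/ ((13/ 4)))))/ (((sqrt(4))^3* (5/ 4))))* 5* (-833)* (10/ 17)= -1300/ 31425221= -0.00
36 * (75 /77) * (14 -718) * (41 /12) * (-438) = 258595200 /7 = 36942171.43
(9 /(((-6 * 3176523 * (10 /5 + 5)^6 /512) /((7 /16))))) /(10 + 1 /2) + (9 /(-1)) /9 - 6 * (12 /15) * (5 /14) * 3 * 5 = -9983522725439 /373714754427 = -26.71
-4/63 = -0.06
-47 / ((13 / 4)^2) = -752 / 169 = -4.45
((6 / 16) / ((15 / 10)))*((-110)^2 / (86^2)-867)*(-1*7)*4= 11200406 / 1849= 6057.55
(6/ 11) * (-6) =-36/ 11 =-3.27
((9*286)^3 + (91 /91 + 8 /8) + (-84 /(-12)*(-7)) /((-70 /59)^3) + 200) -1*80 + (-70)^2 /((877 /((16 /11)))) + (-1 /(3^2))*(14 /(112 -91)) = 31094223398958322751 /1823283000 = 17053975383.39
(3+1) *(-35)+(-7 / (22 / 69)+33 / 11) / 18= -18619 / 132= -141.05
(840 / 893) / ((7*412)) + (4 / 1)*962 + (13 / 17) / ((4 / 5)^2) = 96300273559 / 25018288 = 3849.20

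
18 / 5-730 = -3632 / 5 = -726.40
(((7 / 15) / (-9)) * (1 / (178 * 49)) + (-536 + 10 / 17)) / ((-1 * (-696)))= -1531047437 / 1990260720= -0.77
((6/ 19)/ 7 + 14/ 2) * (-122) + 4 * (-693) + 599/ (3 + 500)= -242864303/ 66899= -3630.31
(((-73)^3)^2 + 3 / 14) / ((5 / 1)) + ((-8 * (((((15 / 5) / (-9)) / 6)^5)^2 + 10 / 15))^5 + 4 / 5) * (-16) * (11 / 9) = 2110397452648478443799893327243282285218725414816565842073879474001997 / 69726182294082845383745455581434498608389654754001707597824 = 30266929626.92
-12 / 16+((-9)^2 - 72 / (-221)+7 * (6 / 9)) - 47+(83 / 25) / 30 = 12714061 / 331500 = 38.35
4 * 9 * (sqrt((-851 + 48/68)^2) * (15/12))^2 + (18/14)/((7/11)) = 2303641065069/56644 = 40668756.89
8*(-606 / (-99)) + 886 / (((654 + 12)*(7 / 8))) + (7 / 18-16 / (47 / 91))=15988211 / 803418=19.90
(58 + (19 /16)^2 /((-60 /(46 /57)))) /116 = 1335883 /2672640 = 0.50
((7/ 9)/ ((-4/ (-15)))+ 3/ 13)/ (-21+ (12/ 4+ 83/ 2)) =491/ 3666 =0.13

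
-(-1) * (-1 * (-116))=116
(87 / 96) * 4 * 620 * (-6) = -13485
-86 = -86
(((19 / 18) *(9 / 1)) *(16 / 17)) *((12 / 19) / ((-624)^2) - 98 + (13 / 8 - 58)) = -95174039 / 68952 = -1380.29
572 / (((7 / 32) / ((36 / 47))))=658944 / 329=2002.87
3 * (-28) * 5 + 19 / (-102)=-42859 / 102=-420.19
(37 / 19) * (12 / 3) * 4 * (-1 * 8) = -4736 / 19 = -249.26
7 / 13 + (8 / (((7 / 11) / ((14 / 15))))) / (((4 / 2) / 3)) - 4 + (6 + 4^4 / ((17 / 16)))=288493 / 1105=261.08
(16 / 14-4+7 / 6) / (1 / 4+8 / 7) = -142 / 117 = -1.21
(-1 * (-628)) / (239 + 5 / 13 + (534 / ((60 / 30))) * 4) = 2041 / 4249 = 0.48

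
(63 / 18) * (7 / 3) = 49 / 6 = 8.17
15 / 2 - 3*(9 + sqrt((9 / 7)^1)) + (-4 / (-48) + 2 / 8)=-115 / 6 - 9*sqrt(7) / 7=-22.57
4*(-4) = -16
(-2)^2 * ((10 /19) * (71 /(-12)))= -710 /57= -12.46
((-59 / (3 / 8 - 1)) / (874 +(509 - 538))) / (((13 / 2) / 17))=16048 / 54925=0.29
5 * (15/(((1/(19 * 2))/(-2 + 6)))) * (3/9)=3800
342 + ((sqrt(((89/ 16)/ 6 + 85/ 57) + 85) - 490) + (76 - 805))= -877 + sqrt(18177414)/ 456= -867.65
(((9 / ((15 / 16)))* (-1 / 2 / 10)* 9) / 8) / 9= -3 / 50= -0.06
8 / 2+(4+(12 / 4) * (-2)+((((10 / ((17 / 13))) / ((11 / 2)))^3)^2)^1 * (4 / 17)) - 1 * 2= 1235663104000000 / 726939989878553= 1.70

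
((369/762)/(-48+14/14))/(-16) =123/191008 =0.00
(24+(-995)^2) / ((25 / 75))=2970147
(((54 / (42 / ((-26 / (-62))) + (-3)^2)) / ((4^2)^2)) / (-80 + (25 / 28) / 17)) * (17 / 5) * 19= -0.00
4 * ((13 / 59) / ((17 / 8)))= 416 / 1003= 0.41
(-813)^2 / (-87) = -7597.34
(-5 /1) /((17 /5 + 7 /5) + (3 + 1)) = -25 /44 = -0.57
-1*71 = -71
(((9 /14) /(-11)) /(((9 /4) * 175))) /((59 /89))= -178 /795025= -0.00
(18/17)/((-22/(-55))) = 45/17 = 2.65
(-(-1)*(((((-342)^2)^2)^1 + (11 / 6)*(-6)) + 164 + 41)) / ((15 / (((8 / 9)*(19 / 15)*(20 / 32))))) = 51986194462 / 81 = 641804869.90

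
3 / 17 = 0.18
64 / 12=16 / 3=5.33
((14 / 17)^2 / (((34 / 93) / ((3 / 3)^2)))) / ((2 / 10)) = 45570 / 4913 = 9.28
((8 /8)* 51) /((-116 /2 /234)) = -5967 /29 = -205.76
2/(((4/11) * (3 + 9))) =11/24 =0.46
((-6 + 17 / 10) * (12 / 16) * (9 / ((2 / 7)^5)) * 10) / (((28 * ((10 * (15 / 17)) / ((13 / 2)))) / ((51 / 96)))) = -3490955559 / 1638400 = -2130.71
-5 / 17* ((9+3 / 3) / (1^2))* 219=-10950 / 17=-644.12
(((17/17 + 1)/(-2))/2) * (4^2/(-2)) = 4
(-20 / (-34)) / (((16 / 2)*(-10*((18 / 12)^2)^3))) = -8 / 12393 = -0.00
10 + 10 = 20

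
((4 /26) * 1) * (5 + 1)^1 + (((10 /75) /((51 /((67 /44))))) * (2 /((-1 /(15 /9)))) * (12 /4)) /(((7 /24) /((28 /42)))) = 127436 /153153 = 0.83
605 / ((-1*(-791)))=605 / 791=0.76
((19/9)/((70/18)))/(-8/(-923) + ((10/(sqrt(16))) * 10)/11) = 192907/810705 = 0.24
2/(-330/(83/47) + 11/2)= -332/30107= -0.01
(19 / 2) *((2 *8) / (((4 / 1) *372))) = 0.10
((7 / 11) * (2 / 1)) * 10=140 / 11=12.73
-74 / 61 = -1.21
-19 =-19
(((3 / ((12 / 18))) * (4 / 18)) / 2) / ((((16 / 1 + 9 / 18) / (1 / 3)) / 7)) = 7 / 99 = 0.07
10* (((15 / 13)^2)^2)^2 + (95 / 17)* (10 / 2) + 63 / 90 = 60.06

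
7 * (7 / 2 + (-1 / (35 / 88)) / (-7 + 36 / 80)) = 7123 / 262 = 27.19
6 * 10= 60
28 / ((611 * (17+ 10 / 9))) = 252 / 99593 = 0.00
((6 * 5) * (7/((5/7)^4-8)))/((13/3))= -1512630/241579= -6.26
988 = 988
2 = 2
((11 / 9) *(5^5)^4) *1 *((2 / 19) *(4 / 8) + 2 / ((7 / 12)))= 485706329345703125 / 1197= 405769698701506.37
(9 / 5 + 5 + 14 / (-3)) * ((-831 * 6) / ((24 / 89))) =-39444.80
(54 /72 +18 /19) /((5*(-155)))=-129 /58900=-0.00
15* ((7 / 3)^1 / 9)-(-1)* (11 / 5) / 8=4.16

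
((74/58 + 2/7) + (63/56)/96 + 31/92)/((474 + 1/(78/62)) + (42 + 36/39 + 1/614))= 27337412115/7409030962816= 0.00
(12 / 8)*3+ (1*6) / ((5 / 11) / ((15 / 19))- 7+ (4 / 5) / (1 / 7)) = -189 / 68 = -2.78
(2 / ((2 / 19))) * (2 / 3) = 38 / 3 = 12.67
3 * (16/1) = 48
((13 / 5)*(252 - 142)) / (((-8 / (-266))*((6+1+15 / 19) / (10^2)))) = 9034025 / 74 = 122081.42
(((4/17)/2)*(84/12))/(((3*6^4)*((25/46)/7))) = 1127/413100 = 0.00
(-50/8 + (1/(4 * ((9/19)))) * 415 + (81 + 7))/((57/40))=108280/513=211.07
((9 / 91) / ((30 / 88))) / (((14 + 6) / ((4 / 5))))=132 / 11375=0.01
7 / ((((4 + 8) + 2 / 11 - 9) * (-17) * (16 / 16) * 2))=-11 / 170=-0.06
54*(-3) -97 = -259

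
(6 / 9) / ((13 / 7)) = 14 / 39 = 0.36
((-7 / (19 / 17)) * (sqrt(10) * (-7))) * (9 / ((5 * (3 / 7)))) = 17493 * sqrt(10) / 95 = 582.29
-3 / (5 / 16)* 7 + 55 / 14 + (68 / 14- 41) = -6959 / 70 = -99.41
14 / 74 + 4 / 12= 58 / 111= 0.52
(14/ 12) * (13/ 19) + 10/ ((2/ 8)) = 4651/ 114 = 40.80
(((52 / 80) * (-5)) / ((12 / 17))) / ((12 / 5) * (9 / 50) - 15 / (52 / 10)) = 359125 / 191304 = 1.88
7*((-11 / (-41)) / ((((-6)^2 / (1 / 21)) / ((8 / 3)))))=22 / 3321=0.01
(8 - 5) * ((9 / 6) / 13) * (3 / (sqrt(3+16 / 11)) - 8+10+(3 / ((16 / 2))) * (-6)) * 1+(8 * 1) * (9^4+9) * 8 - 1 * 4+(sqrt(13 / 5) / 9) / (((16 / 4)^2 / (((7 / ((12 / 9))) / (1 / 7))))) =49 * sqrt(65) / 960+27 * sqrt(11) / 182+43729495 / 104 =420476.82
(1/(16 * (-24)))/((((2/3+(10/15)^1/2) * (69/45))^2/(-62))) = 2325/33856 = 0.07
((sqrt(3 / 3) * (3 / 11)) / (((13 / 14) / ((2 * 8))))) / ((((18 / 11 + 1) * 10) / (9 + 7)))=5376 / 1885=2.85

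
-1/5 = -0.20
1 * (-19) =-19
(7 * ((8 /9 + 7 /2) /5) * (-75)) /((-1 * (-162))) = -2.84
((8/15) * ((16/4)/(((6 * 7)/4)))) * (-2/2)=-64/315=-0.20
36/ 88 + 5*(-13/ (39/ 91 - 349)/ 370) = 813521/ 1986160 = 0.41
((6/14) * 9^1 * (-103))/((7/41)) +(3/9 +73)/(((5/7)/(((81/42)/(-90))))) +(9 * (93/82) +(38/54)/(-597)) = -750948211127/323830710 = -2318.95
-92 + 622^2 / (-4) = -96813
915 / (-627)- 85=-18070 / 209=-86.46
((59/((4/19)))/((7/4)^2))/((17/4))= 17936/833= 21.53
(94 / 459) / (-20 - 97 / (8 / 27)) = -752 / 1275561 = -0.00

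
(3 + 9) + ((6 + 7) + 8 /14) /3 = 347 /21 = 16.52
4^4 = 256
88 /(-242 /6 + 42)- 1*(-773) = 4129 /5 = 825.80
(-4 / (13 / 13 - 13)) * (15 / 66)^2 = 25 / 1452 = 0.02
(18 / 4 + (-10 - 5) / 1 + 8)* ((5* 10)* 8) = -1000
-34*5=-170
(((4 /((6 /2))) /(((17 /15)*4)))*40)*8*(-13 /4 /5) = -1040 /17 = -61.18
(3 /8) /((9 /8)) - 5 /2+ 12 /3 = 11 /6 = 1.83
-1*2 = -2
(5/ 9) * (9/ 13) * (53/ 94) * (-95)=-25175/ 1222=-20.60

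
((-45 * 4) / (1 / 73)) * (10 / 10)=-13140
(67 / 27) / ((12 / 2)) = 67 / 162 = 0.41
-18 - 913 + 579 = -352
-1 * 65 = -65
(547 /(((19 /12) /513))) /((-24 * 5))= -14769 /10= -1476.90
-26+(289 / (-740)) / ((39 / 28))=-189613 / 7215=-26.28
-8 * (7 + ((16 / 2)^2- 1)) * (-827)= 463120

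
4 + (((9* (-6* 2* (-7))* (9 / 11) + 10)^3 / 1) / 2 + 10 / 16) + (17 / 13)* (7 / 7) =17186660178315 / 138424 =124159540.10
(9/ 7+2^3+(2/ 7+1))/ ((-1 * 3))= -74/ 21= -3.52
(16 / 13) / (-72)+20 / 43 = 2254 / 5031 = 0.45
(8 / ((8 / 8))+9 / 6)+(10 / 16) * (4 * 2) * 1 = 14.50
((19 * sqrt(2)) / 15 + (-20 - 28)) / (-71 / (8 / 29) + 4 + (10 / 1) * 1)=128 / 649 - 152 * sqrt(2) / 29205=0.19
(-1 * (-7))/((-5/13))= -91/5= -18.20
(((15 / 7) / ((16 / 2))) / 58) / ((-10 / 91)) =-39 / 928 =-0.04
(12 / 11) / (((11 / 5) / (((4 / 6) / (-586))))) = -20 / 35453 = -0.00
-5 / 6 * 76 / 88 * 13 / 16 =-1235 / 2112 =-0.58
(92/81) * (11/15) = 1012/1215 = 0.83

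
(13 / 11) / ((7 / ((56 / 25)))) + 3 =929 / 275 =3.38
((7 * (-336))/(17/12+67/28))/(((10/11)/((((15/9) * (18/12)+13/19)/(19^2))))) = -5.99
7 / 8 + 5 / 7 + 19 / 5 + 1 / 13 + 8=49017 / 3640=13.47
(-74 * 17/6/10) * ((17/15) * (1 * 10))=-10693/45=-237.62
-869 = -869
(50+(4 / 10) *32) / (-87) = -314 / 435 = -0.72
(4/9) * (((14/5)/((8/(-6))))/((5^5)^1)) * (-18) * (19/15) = 532/78125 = 0.01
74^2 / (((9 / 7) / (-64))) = -2453248 / 9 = -272583.11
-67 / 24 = -2.79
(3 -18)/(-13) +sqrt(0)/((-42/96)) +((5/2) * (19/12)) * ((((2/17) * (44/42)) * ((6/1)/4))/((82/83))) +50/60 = 4152535/1522248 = 2.73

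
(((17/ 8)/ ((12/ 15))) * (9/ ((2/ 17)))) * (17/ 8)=431.81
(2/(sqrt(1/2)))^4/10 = 32/5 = 6.40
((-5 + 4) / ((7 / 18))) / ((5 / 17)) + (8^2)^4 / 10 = 1677712.86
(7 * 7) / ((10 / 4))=98 / 5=19.60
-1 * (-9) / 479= 9 / 479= 0.02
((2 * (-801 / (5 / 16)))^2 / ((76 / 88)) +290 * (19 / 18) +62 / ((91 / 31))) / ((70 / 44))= 260434744307254 / 13615875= 19127286.66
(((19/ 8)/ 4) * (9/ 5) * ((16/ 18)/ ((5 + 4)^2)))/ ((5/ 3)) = 19/ 2700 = 0.01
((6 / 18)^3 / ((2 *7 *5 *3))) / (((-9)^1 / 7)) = -1 / 7290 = -0.00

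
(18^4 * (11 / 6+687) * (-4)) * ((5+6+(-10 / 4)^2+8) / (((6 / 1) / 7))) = -8520642396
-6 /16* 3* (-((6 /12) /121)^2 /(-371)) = -9 /173817952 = -0.00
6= 6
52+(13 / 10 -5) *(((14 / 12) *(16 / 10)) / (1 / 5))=262 / 15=17.47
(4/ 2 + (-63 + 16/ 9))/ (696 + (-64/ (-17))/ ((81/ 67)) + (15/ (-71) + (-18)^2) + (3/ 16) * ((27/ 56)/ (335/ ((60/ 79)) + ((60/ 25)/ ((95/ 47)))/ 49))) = -22826662039737504/ 394268555596063633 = -0.06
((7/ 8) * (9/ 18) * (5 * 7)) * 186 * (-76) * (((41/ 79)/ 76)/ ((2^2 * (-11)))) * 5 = 4670925/ 27808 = 167.97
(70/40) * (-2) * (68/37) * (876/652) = -52122/6031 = -8.64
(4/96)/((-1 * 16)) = -1/384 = -0.00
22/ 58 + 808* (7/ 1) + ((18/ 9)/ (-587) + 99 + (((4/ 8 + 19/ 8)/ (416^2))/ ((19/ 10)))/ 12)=15462912306896653/ 2686690246656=5755.38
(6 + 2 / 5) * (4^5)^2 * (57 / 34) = 956301312 / 85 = 11250603.67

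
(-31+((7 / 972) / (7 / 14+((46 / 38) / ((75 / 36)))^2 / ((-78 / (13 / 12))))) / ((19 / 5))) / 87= -3366970969 / 9450407538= -0.36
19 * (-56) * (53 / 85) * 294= -16579248 / 85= -195049.98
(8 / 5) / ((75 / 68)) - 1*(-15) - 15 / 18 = 11713 / 750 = 15.62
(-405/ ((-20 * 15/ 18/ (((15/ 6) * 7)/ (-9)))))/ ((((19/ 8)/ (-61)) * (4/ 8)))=46116/ 19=2427.16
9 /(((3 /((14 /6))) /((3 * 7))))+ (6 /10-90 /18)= 713 /5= 142.60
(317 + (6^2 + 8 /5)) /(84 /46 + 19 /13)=530127 /4915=107.86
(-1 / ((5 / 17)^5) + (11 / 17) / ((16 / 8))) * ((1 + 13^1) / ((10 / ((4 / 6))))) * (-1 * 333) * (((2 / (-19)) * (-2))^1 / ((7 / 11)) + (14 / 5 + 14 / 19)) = 13772351910396 / 25234375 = 545777.41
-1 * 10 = -10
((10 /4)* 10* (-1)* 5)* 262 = -32750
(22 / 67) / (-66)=-1 / 201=-0.00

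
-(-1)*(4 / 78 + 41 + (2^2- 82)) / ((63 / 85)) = -122485 / 2457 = -49.85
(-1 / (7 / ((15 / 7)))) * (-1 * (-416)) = -127.35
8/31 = 0.26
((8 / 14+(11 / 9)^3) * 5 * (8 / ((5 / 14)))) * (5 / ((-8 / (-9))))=122330 / 81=1510.25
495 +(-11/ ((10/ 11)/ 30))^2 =132264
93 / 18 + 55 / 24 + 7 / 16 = 379 / 48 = 7.90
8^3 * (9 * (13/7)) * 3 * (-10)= -1797120/7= -256731.43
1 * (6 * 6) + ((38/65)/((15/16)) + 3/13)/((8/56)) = 40931/975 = 41.98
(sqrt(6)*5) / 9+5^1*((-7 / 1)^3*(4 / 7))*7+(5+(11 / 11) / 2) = -13709 / 2+5*sqrt(6) / 9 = -6853.14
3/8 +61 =491/8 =61.38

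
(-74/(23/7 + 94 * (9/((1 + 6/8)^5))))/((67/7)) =-8706026/61742309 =-0.14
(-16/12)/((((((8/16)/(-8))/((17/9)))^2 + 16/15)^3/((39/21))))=-23690230716432384000/11646837379106202553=-2.03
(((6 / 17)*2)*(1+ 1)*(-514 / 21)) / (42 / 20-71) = 41120 / 81991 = 0.50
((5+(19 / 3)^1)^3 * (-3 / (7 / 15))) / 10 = -19652 / 21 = -935.81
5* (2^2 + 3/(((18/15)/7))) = 215/2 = 107.50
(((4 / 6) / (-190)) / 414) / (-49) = 1 / 5781510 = 0.00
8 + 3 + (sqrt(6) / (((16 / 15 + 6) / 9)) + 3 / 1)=135 * sqrt(6) / 106 + 14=17.12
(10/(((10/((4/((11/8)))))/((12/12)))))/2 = 16/11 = 1.45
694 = 694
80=80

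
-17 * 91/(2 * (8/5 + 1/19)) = -146965/314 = -468.04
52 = 52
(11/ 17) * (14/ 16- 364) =-31955/ 136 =-234.96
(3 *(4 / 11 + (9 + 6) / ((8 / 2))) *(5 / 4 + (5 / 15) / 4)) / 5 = 181 / 55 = 3.29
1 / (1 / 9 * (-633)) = -3 / 211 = -0.01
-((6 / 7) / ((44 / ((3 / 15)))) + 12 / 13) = -9279 / 10010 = -0.93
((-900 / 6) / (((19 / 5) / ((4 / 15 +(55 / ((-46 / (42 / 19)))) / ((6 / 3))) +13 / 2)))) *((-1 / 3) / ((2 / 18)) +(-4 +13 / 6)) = 25877425 / 24909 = 1038.88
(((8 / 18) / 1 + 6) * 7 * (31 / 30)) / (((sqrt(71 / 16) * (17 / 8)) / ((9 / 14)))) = 14384 * sqrt(71) / 18105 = 6.69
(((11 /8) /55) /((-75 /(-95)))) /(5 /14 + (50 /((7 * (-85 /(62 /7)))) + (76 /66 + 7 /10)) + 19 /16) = 348194 /29158795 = 0.01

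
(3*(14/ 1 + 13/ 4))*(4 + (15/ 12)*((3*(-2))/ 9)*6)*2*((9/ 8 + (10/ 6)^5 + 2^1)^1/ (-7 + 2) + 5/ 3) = 68425/ 432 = 158.39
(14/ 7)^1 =2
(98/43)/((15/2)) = 196/645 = 0.30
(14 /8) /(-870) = -7 /3480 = -0.00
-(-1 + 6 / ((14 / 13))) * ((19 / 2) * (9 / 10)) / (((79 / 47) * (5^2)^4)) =-64296 / 1080078125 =-0.00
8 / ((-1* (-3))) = 8 / 3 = 2.67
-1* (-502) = 502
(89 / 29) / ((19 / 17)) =1513 / 551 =2.75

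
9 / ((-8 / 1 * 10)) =-9 / 80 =-0.11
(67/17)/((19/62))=4154/323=12.86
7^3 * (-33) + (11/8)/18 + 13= -1628053/144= -11305.92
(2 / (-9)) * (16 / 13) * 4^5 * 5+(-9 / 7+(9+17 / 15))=-5698169 / 4095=-1391.49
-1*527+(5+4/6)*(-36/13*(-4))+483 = 244/13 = 18.77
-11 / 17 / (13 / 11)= -121 / 221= -0.55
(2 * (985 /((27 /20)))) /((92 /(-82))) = -807700 /621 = -1300.64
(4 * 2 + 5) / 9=13 / 9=1.44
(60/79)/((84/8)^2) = 80/11613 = 0.01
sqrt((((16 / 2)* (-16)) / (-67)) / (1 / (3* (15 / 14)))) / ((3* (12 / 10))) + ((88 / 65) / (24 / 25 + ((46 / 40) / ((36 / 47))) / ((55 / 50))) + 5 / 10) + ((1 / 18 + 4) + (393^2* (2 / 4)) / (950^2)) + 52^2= 20* sqrt(2345) / 1407 + 26337659136510589 / 9721479105000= 2709.91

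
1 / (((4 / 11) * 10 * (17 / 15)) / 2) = 33 / 68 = 0.49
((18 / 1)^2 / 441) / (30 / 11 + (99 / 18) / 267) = 211464 / 790909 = 0.27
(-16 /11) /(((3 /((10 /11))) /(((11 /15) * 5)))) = -160 /99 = -1.62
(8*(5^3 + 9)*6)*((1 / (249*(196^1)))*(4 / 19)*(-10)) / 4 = -5360 / 77273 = -0.07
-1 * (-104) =104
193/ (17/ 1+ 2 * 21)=193/ 59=3.27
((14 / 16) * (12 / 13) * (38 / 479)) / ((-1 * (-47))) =399 / 292669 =0.00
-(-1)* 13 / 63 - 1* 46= -2885 / 63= -45.79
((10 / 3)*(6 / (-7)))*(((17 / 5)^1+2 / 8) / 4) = -2.61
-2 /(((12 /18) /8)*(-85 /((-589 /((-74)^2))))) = -3534 /116365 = -0.03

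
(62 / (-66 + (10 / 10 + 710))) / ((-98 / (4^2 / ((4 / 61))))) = -7564 / 31605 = -0.24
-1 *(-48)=48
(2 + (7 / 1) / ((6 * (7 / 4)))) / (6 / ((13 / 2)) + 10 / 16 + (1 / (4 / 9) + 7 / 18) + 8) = 2496 / 11407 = 0.22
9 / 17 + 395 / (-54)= -6229 / 918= -6.79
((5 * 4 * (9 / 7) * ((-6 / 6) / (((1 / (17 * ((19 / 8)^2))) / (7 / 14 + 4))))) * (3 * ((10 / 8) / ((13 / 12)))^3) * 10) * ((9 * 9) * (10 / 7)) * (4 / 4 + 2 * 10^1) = -152880628921875 / 123032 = -1242608662.15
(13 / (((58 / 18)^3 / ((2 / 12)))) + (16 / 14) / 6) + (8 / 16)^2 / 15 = 928411 / 3414460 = 0.27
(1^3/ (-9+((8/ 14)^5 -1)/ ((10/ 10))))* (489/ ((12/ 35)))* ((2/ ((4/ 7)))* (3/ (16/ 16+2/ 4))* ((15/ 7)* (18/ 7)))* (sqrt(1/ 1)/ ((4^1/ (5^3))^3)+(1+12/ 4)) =-1204057651077225/ 7127296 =-168936108.60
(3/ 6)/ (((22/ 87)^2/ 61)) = 461709/ 968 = 476.97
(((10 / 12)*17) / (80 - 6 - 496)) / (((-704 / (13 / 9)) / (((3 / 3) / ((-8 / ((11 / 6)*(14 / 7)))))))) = -0.00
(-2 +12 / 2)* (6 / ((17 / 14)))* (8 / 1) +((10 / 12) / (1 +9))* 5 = 32341 / 204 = 158.53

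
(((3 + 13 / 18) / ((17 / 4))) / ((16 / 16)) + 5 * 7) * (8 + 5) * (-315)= -2497495 / 17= -146911.47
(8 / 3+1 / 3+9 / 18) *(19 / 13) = 133 / 26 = 5.12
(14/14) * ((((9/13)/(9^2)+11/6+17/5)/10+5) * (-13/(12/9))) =-64633/1200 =-53.86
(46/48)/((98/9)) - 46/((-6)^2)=-8395/7056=-1.19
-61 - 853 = -914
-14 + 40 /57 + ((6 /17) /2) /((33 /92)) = -136502 /10659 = -12.81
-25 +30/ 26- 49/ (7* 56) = -2493/ 104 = -23.97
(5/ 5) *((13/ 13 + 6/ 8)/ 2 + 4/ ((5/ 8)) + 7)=571/ 40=14.28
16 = 16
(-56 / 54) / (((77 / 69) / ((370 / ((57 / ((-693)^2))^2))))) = -8811397342440 / 361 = -24408302887.65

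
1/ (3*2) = 1/ 6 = 0.17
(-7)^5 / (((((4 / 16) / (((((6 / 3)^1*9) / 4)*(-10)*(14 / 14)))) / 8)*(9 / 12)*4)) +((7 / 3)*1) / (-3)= 72606233 / 9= 8067359.22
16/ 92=4/ 23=0.17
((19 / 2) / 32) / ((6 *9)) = 19 / 3456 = 0.01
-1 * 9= -9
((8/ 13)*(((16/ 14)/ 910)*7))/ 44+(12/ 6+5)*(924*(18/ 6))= 1262521268/ 65065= 19404.00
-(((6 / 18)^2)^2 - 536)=43415 / 81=535.99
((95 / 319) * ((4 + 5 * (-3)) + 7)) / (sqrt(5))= -76 * sqrt(5) / 319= -0.53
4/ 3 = 1.33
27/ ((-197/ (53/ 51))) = -0.14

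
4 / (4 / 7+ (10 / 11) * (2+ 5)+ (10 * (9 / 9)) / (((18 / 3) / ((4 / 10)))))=231 / 439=0.53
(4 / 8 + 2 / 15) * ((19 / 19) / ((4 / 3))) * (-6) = -57 / 20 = -2.85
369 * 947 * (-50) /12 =-2912025 /2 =-1456012.50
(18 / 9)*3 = 6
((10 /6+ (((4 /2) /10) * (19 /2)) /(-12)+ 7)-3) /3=661 /360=1.84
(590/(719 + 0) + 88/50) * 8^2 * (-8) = -23749632/17975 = -1321.26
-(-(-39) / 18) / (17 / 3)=-13 / 34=-0.38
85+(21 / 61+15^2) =18931 / 61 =310.34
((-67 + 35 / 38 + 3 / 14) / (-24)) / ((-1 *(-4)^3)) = 365 / 8512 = 0.04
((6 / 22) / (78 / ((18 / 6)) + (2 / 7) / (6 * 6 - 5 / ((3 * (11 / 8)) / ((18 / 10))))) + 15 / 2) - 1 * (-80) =65194087 / 744986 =87.51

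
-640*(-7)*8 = 35840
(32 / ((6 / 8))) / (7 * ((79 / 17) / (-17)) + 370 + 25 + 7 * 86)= 9248 / 215685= 0.04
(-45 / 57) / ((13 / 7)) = -0.43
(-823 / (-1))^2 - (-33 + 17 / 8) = 5418879 / 8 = 677359.88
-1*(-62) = 62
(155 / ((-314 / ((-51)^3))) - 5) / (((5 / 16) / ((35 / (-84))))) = -41118670 / 471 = -87300.79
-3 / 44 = -0.07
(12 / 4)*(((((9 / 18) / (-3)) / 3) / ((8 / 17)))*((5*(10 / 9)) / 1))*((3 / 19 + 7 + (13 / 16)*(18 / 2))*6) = -170.83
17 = 17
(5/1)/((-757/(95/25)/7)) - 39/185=-54128/140045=-0.39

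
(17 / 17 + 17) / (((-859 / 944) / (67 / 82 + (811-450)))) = -252067824 / 35219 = -7157.15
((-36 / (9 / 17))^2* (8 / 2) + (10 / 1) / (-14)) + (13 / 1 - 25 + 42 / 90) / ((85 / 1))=18495.15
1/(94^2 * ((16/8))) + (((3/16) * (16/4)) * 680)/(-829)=-9011891/14650088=-0.62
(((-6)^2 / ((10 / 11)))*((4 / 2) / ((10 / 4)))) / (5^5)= 792 / 78125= 0.01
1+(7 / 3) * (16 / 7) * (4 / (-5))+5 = 26 / 15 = 1.73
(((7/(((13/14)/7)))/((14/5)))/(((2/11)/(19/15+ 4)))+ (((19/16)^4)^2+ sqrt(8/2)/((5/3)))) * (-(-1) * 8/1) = 461526823217699/104689827840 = 4408.52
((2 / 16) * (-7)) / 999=-7 / 7992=-0.00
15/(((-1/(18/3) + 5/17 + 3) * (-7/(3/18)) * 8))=-255/17864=-0.01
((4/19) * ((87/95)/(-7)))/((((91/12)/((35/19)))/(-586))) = 2447136/624169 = 3.92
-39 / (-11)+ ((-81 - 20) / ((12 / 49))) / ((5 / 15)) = -54283 / 44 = -1233.70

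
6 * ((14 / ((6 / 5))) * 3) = 210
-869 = -869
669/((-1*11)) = -669/11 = -60.82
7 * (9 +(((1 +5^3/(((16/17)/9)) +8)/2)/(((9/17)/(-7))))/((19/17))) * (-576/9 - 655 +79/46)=43439204305/1216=35723029.86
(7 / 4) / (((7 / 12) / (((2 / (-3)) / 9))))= -2 / 9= -0.22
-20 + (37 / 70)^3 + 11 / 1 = -3036347 / 343000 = -8.85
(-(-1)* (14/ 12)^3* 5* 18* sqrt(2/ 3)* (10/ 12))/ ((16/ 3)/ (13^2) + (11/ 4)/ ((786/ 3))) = 37968385* sqrt(6)/ 40221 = 2312.30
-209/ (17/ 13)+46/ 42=-56666/ 357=-158.73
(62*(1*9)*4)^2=4981824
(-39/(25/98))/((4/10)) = -1911/5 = -382.20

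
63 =63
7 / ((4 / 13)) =91 / 4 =22.75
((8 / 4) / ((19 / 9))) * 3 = 2.84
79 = 79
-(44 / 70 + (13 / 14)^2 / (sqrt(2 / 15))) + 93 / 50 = 431 / 350 - 169 * sqrt(30) / 392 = -1.13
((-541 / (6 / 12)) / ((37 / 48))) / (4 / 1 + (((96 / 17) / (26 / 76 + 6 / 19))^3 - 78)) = -1993449750000 / 793031684527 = -2.51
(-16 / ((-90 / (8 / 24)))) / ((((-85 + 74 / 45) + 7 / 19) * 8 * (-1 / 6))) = 19 / 35477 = 0.00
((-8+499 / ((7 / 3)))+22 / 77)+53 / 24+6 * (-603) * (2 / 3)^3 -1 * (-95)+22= -746.65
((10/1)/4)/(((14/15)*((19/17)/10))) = 6375/266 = 23.97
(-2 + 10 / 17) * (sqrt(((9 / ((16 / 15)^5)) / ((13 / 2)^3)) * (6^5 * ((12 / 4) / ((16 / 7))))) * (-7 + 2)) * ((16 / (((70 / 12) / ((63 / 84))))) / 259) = 492075 * sqrt(1365) / 20834996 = 0.87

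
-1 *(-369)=369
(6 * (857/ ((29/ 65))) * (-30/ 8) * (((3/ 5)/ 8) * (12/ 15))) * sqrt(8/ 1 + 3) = -300807 * sqrt(11)/ 116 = -8600.55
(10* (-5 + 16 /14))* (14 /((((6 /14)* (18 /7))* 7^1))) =-70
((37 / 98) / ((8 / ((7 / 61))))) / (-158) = -37 / 1079456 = -0.00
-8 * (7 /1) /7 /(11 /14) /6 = -56 /33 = -1.70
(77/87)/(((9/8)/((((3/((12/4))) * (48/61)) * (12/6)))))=19712/15921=1.24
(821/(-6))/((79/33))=-9031/158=-57.16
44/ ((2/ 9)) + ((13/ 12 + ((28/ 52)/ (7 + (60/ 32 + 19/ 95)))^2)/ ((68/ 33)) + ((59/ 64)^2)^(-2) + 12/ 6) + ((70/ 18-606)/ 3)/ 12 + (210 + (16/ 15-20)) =112973640341585799301/ 300259483988246640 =376.25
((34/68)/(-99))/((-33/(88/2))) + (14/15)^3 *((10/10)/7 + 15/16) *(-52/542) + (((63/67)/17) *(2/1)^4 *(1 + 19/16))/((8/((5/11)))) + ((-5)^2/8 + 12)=694777614193/45837346500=15.16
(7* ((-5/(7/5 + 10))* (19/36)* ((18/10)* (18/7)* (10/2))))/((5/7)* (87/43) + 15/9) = -13545/1124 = -12.05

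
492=492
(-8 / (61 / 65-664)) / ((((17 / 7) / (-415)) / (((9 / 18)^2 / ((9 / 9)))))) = -53950 / 104669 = -0.52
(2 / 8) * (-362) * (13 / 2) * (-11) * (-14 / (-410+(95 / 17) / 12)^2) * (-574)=4014820368 / 12949475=310.04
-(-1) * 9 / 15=3 / 5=0.60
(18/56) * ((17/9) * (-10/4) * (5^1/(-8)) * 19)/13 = 1.39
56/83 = 0.67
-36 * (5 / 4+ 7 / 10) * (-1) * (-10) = -702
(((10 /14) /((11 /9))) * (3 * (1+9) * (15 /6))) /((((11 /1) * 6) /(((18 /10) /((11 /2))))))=0.22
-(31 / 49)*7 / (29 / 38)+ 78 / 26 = -569 / 203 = -2.80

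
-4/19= -0.21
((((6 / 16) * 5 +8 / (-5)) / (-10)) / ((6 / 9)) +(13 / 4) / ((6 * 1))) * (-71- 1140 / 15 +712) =135713 / 480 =282.74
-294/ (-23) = 294/ 23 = 12.78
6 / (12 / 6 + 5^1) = 0.86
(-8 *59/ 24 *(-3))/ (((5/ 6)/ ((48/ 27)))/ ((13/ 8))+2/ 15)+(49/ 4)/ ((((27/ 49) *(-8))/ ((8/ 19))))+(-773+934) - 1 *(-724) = 691113691/ 675108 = 1023.71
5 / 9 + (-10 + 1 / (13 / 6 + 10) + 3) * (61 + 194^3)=-33185067160 / 657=-50509995.68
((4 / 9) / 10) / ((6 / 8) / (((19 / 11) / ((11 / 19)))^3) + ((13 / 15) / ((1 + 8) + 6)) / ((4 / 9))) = 235229405 / 837521469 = 0.28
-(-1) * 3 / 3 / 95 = 1 / 95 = 0.01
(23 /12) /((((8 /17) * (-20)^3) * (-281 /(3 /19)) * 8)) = 391 /10934272000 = 0.00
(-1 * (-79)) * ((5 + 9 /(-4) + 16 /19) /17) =21567 /1292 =16.69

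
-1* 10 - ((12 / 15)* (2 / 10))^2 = -6266 / 625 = -10.03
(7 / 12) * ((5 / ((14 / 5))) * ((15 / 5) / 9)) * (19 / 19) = 25 / 72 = 0.35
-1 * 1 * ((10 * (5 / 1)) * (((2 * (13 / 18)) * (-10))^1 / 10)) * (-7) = -4550 / 9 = -505.56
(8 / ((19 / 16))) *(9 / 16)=72 / 19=3.79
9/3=3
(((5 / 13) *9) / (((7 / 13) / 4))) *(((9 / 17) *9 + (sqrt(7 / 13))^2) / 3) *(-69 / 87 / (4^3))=-101085 / 179452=-0.56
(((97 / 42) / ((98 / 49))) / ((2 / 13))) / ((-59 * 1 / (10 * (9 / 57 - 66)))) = 2629185 / 31388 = 83.76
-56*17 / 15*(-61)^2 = -3542392 / 15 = -236159.47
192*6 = 1152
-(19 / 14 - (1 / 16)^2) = -2425 / 1792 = -1.35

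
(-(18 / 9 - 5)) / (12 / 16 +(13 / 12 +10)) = 18 / 71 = 0.25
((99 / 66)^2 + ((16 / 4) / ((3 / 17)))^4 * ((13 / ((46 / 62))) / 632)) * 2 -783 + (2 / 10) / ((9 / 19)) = 20396584789 / 1471770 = 13858.54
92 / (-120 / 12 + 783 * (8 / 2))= 46 / 1561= 0.03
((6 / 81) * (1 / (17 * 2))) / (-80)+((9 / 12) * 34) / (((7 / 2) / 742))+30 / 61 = 12110109059 / 2239920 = 5406.49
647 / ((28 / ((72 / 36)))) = 647 / 14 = 46.21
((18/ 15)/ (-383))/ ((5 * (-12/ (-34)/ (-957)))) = 16269/ 9575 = 1.70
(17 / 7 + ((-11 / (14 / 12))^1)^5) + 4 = -1252224531 / 16807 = -74506.13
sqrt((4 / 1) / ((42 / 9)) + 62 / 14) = sqrt(259) / 7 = 2.30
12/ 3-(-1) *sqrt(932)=4+ 2 *sqrt(233)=34.53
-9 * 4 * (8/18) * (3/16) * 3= -9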